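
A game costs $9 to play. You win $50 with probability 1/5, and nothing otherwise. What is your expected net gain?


E[gain] = (50-9)×1/5 + (-9)×4/5
= 41/5 - 36/5 = 1

Expected net gain = $1 ≈ $1.00


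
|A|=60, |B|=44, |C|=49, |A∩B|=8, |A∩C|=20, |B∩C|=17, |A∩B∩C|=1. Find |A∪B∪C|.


|A∪B∪C| = 60+44+49-8-20-17+1 = 109

|A∪B∪C| = 109


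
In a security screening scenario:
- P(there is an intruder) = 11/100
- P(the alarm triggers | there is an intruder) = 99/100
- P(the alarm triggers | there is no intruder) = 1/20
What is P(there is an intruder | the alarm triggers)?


Using Bayes' theorem:
P(A|B) = P(B|A)·P(A) / P(B)

P(the alarm triggers) = 99/100 × 11/100 + 1/20 × 89/100
= 1089/10000 + 89/2000 = 767/5000

P(there is an intruder|the alarm triggers) = (1089/10000) / (767/5000) = 1089/1534

P(there is an intruder|the alarm triggers) = 1089/1534 ≈ 70.99%


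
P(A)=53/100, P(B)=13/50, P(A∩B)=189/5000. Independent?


P(A)×P(B) = 689/5000
P(A∩B) = 189/5000
Not equal → NOT independent

No, not independent


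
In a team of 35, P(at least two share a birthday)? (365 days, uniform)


P(all different) = Π(365-i)/365 for i=0..34
= 0.185617
P(match) = 1 - 0.185617 = 0.814383

P ≈ 0.8144 ≈ 81.44%


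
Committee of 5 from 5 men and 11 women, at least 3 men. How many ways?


Count by #men:
  3M,2W: C(5,3)×C(11,2)=550
  4M,1W: C(5,4)×C(11,1)=55
  5M,0W: C(5,5)×C(11,0)=1
Total = 606

606


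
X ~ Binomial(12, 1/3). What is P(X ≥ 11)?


P(X ≥ 11) = Σ P(X=i) for i=11..12
P(X=11) = 8/177147
P(X=12) = 1/531441
Sum = 25/531441

P(X ≥ 11) = 25/531441 ≈ 0.00%


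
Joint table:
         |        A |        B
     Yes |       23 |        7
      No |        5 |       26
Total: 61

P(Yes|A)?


P(Yes|A) = 23/(23+5) = 23/28

P = 23/28 ≈ 82.14%


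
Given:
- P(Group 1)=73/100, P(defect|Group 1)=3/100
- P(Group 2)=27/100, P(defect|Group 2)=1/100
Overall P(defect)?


P(B) = Σ P(B|Aᵢ)×P(Aᵢ)
  3/100×73/100 = 219/10000
  1/100×27/100 = 27/10000
Sum = 123/5000

P(defect) = 123/5000 ≈ 2.46%


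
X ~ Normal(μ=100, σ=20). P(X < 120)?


z = (120-100)/20 = 1.0
P(Z < 1.0) = 0.8413

P(X < 120) ≈ 0.8413


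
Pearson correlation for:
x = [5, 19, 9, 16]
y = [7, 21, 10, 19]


n=4, Σx=49, Σy=57, Σxy=828, Σx²=723, Σy²=951
r = (4×828 - 49×57)/√((4×723 - 49²)(4×951 - 57²))
= 519/√(491×555) = 519/√272505 ≈ 519/522.0201 ≈ 0.9942

r ≈ 0.9942


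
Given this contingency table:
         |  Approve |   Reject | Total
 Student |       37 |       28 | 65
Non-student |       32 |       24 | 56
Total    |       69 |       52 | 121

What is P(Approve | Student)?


P(Approve | Student) = 37/(37+28) = 37/65

P(Approve|Student) = 37/65 ≈ 56.92%


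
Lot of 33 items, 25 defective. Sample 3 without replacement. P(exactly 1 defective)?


Hypergeometric: C(25,1)×C(8,2)/C(33,3)
= 25×28/5456 = 175/1364

P(X=1) = 175/1364 ≈ 12.83%


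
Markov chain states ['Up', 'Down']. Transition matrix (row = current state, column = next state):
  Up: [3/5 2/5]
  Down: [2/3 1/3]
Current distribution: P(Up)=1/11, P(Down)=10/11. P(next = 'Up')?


P(next=Up) = Σᵢ P(now=i)×P(i→Up)
= 1/11×3/5 + 10/11×2/3
= 3/55 + 20/33 = 109/165

P = 109/165 ≈ 0.6606


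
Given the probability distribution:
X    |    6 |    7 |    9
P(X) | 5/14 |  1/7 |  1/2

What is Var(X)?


E[X] = 107/14
E[X²] = 845/14
Var(X) = E[X²] - (E[X])² = 845/14 - 11449/196 = 381/196

Var(X) = 381/196 ≈ 1.9439


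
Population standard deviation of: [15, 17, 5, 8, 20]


Mean = 65/5 = 13
  (15-13)²=4
  (17-13)²=16
  (5-13)²=64
  (8-13)²=25
  (20-13)²=49
Σ(x-μ)² = 158
σ² = 158/5

σ = √(158/5) ≈ 5.6214


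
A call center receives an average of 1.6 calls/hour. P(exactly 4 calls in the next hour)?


Poisson(λ=1.6): P(X=4) = e^(-λ)×λ^k/k!
= e^(-1.6) × 1.6^4 / 4!
≈ 0.201896518 × 6.5536 / 24 ≈ 0.055131

P(X=4) ≈ 0.055131 ≈ 5.51%


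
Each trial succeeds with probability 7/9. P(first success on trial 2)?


Geometric: P(X=2) = (1-p)^(k-1)×p = (2/9)^1×7/9 = 14/81

P(X=2) = 14/81 ≈ 17.28%


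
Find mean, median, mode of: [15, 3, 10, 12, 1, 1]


Sorted: [1, 1, 3, 10, 12, 15]
Mean = 42/6 = 7
Median = 13/2
Freq: {15: 1, 3: 1, 10: 1, 12: 1, 1: 2}
Mode: [1]

Mean=7, Median=13/2, Mode=1


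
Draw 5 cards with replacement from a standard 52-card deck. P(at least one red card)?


P(not a red card) = 26/52 = 1/2
P(none in 5 draws) = (1/2)^5 = 1/32
P(≥1 red card) = 1 - 1/32 = 31/32

P = 31/32 ≈ 96.88%


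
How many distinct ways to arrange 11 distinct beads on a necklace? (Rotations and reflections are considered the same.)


Free circular arrangements: rotations and reflections both identified.
(n-1)!/2 = 10!/2 = 3628800/2 = 1814400

1814400


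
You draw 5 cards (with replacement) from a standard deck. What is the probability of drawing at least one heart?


P(not a heart) = 39/52 = 3/4
P(none in 5 draws) = (3/4)^5 = 243/1024
P(≥1 heart) = 1 - 243/1024 = 781/1024

P = 781/1024 ≈ 76.27%


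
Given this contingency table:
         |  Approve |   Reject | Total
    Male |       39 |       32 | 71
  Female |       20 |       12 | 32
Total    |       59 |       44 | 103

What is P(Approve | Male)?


P(Approve | Male) = 39/(39+32) = 39/71

P(Approve|Male) = 39/71 ≈ 54.93%


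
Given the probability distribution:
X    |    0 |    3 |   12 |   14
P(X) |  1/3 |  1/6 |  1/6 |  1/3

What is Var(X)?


E[X] = 43/6
E[X²] = 545/6
Var(X) = E[X²] - (E[X])² = 545/6 - 1849/36 = 1421/36

Var(X) = 1421/36 ≈ 39.4722


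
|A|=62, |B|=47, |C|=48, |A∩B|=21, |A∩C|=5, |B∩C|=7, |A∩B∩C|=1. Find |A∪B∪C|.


|A∪B∪C| = 62+47+48-21-5-7+1 = 125

|A∪B∪C| = 125


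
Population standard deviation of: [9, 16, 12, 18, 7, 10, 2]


Mean = 74/7
  (9-74/7)²=121/49
  (16-74/7)²=1444/49
  (12-74/7)²=100/49
  (18-74/7)²=2704/49
  (7-74/7)²=625/49
  (10-74/7)²=16/49
  (2-74/7)²=3600/49
Σ(x-μ)² = 1230/7
σ² = (1230/7)/7 = 1230/49

σ = √(1230/49) ≈ 5.0102


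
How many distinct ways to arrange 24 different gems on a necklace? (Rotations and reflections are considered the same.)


Free circular arrangements: rotations and reflections both identified.
(n-1)!/2 = 23!/2 = 25852016738884976640000/2 = 12926008369442488320000

12926008369442488320000


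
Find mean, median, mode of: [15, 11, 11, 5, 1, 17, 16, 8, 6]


Sorted: [1, 5, 6, 8, 11, 11, 15, 16, 17]
Mean = 90/9 = 10
Median = 11
Freq: {15: 1, 11: 2, 5: 1, 1: 1, 17: 1, 16: 1, 8: 1, 6: 1}
Mode: [11]

Mean=10, Median=11, Mode=11


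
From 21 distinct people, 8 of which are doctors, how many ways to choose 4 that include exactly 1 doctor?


Choose 1 of the 8 doctors and 3 of the other 13 people:
C(8,1)×C(13,3) = 8×286 = 2288

2288


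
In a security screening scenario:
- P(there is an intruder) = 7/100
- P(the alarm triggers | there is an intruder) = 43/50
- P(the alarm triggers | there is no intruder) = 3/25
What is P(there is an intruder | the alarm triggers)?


Using Bayes' theorem:
P(A|B) = P(B|A)·P(A) / P(B)

P(the alarm triggers) = 43/50 × 7/100 + 3/25 × 93/100
= 301/5000 + 279/2500 = 859/5000

P(there is an intruder|the alarm triggers) = (301/5000) / (859/5000) = 301/859

P(there is an intruder|the alarm triggers) = 301/859 ≈ 35.04%


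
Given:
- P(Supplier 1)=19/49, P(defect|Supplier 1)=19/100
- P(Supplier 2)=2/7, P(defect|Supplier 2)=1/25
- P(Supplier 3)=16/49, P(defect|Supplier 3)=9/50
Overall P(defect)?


P(B) = Σ P(B|Aᵢ)×P(Aᵢ)
  19/100×19/49 = 361/4900
  1/25×2/7 = 2/175
  9/50×16/49 = 72/1225
Sum = 141/980

P(defect) = 141/980 ≈ 14.39%


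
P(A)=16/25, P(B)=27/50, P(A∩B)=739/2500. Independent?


P(A)×P(B) = 216/625
P(A∩B) = 739/2500
Not equal → NOT independent

No, not independent


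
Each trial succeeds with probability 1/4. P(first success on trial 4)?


Geometric: P(X=4) = (1-p)^(k-1)×p = (3/4)^3×1/4 = 27/256

P(X=4) = 27/256 ≈ 10.55%


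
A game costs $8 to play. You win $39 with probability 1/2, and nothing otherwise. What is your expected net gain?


E[gain] = (39-8)×1/2 + (-8)×1/2
= 31/2 - 4 = 23/2

Expected net gain = $23/2 ≈ $11.50


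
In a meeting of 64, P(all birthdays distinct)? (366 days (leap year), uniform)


P(all different) = Π(366-i)/366 for i=0..63
= (366/366)×(365/366)×...×(303/366)
= 0.002858

P ≈ 0.0029 ≈ 0.29%


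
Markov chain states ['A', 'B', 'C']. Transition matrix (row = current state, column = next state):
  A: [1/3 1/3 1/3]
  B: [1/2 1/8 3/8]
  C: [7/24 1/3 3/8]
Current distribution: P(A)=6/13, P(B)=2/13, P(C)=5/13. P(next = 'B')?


P(next=B) = Σᵢ P(now=i)×P(i→B)
= 6/13×1/3 + 2/13×1/8 + 5/13×1/3
= 2/13 + 1/52 + 5/39 = 47/156

P = 47/156 ≈ 0.3013


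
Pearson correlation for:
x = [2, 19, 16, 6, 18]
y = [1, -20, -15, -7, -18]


n=5, Σx=61, Σy=-59, Σxy=-984, Σx²=981, Σy²=999
r = (5×(-984) - 61×(-59))/√((5×981 - 61²)(5×999 - (-59)²))
= -1321/√(1184×1514) = -1321/√1792576 ≈ -1321/1338.8712 ≈ -0.9867

r ≈ -0.9867


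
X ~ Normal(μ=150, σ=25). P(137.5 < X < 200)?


z₁=(137.5-150)/25=-0.5, z₂=(200-150)/25=2.0
P = Φ(2.0) - Φ(-0.5) = 0.977250 - 0.308538 = 0.668712 ≈ 0.6687

P(137.5 < X < 200) ≈ 0.6687


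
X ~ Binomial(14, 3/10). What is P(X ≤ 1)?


P(X ≤ 1) = Σ P(X=i) for i=0..1
P(X=0) = 678223072849/100000000000000
P(X=1) = 2034669218547/50000000000000
Sum = 4747561509943/100000000000000

P(X ≤ 1) = 4747561509943/100000000000000 ≈ 4.75%


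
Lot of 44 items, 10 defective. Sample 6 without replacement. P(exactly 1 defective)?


Hypergeometric: C(10,1)×C(34,5)/C(44,6)
= 10×278256/7059052 = 63240/160433

P(X=1) = 63240/160433 ≈ 39.42%


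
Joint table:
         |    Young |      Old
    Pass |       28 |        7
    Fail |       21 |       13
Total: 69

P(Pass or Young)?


P(Pass∨Young) = P(Pass) + P(Young) - P(Pass∧Young)
= (35 + 49 - 28)/69 = 56/69

P = 56/69 ≈ 81.16%


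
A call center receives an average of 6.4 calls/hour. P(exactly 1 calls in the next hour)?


Poisson(λ=6.4): P(X=1) = e^(-λ)×λ^k/k!
= e^(-6.4) × 6.4^1 / 1!
≈ 0.001661557273 × 6.4 / 1 ≈ 0.010634

P(X=1) ≈ 0.010634 ≈ 1.06%


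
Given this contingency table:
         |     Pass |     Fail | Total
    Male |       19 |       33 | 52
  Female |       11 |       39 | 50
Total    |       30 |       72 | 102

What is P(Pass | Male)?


P(Pass | Male) = 19/(19+33) = 19/52

P(Pass|Male) = 19/52 ≈ 36.54%


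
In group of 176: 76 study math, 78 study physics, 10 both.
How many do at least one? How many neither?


|A∪B| = 76+78-10 = 144
Neither = 176-144 = 32

At least one: 144; Neither: 32


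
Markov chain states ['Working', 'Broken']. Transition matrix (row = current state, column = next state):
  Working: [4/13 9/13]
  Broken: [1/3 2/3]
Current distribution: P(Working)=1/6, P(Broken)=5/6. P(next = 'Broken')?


P(next=Broken) = Σᵢ P(now=i)×P(i→Broken)
= 1/6×9/13 + 5/6×2/3
= 3/26 + 5/9 = 157/234

P = 157/234 ≈ 0.6709


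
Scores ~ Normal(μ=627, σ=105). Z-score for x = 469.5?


z = (x - μ)/σ = (469.5 - 627)/105 = -1.5

z = -1.5


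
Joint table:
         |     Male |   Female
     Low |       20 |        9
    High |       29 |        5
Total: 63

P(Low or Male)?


P(Low∨Male) = P(Low) + P(Male) - P(Low∧Male)
= (29 + 49 - 20)/63 = 58/63

P = 58/63 ≈ 92.06%


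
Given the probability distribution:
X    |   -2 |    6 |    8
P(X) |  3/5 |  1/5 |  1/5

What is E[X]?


E[X] = Σ x·P(X=x)
= (-2)×(3/5) + (6)×(1/5) + (8)×(1/5)
= 8/5

E[X] = 8/5


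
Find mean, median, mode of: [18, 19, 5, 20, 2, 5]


Sorted: [2, 5, 5, 18, 19, 20]
Mean = 69/6 = 23/2
Median = 23/2
Freq: {18: 1, 19: 1, 5: 2, 20: 1, 2: 1}
Mode: [5]

Mean=23/2, Median=23/2, Mode=5


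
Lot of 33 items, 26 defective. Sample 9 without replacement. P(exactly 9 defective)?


Hypergeometric: C(26,9)×C(7,0)/C(33,9)
= 3124550×1/38567100 = 437/5394

P(X=9) = 437/5394 ≈ 8.10%


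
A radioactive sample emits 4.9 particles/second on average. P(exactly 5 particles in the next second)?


Poisson(λ=4.9): P(X=5) = e^(-λ)×λ^k/k!
= e^(-4.9) × 4.9^5 / 5!
≈ 0.007446583071 × 2824.75249 / 120 ≈ 0.175290

P(X=5) ≈ 0.175290 ≈ 17.53%


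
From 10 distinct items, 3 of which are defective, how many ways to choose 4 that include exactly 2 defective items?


Choose 2 of the 3 defective items and 2 of the other 7 items:
C(3,2)×C(7,2) = 3×21 = 63

63


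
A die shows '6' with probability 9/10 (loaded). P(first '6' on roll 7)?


Geometric: P(X=7) = (1-p)^(k-1)×p = (1/10)^6×9/10 = 9/10000000

P(X=7) = 9/10000000 ≈ 0.00%


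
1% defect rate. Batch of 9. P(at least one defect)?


P(all good) = (99/100)^9 = 913517247483640899/1000000000000000000
P(≥1 defect) = 86482752516359101/1000000000000000000

P = 86482752516359101/1000000000000000000 ≈ 8.65%


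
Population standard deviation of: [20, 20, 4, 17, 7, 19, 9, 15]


Mean = 111/8
  (20-111/8)²=2401/64
  (20-111/8)²=2401/64
  (4-111/8)²=6241/64
  (17-111/8)²=625/64
  (7-111/8)²=3025/64
  (19-111/8)²=1681/64
  (9-111/8)²=1521/64
  (15-111/8)²=81/64
Σ(x-μ)² = 2247/8
σ² = (2247/8)/8 = 2247/64

σ = √(2247/64) ≈ 5.9253


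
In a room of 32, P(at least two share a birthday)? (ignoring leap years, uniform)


P(all different) = Π(365-i)/365 for i=0..31
= 0.246652
P(match) = 1 - 0.246652 = 0.753348

P ≈ 0.7533 ≈ 75.33%


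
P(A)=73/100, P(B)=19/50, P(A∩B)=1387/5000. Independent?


P(A)×P(B) = 1387/5000
P(A∩B) = 1387/5000
Equal ✓ → Independent

Yes, independent


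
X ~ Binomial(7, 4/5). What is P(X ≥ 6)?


P(X ≥ 6) = Σ P(X=i) for i=6..7
P(X=6) = 28672/78125
P(X=7) = 16384/78125
Sum = 45056/78125

P(X ≥ 6) = 45056/78125 ≈ 57.67%


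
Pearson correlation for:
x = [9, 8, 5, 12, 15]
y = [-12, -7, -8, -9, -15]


n=5, Σx=49, Σy=-51, Σxy=-537, Σx²=539, Σy²=563
r = (5×(-537) - 49×(-51))/√((5×539 - 49²)(5×563 - (-51)²))
= -186/√(294×214) = -186/√62916 ≈ -186/250.8306 ≈ -0.7415

r ≈ -0.7415


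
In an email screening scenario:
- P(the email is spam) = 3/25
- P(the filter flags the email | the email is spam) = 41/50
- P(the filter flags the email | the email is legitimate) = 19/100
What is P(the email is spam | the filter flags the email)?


Using Bayes' theorem:
P(A|B) = P(B|A)·P(A) / P(B)

P(the filter flags the email) = 41/50 × 3/25 + 19/100 × 22/25
= 123/1250 + 209/1250 = 166/625

P(the email is spam|the filter flags the email) = (123/1250) / (166/625) = 123/332

P(the email is spam|the filter flags the email) = 123/332 ≈ 37.05%


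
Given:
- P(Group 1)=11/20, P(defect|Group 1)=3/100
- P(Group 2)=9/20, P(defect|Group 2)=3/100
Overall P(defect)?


P(B) = Σ P(B|Aᵢ)×P(Aᵢ)
  3/100×11/20 = 33/2000
  3/100×9/20 = 27/2000
Sum = 3/100

P(defect) = 3/100 ≈ 3.00%


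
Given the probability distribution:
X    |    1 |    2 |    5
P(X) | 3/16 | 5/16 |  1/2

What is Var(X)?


E[X] = 53/16
E[X²] = 223/16
Var(X) = E[X²] - (E[X])² = 223/16 - 2809/256 = 759/256

Var(X) = 759/256 ≈ 2.9648


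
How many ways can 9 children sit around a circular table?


Circular arrangements of 9 distinct objects: fix one position to break rotational symmetry.
(n-1)! = 8! = 40320

40320


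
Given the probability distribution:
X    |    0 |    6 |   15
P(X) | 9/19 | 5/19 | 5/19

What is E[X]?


E[X] = Σ x·P(X=x)
= (0)×(9/19) + (6)×(5/19) + (15)×(5/19)
= 105/19

E[X] = 105/19


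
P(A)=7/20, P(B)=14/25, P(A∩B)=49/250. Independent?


P(A)×P(B) = 49/250
P(A∩B) = 49/250
Equal ✓ → Independent

Yes, independent


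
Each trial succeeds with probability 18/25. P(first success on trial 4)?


Geometric: P(X=4) = (1-p)^(k-1)×p = (7/25)^3×18/25 = 6174/390625

P(X=4) = 6174/390625 ≈ 1.58%


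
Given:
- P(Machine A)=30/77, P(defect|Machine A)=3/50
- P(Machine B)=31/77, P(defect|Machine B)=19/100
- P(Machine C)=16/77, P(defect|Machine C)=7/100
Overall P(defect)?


P(B) = Σ P(B|Aᵢ)×P(Aᵢ)
  3/50×30/77 = 9/385
  19/100×31/77 = 589/7700
  7/100×16/77 = 4/275
Sum = 881/7700

P(defect) = 881/7700 ≈ 11.44%


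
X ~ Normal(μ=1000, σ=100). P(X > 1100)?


z = (1100-1000)/100 = 1.0
P(X > 1100) = 1 - P(Z ≤ 1.0) = 1 - 0.8413 = 0.1587

P(X > 1100) ≈ 0.1587


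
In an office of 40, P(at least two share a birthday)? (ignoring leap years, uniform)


P(all different) = Π(365-i)/365 for i=0..39
= 0.108768
P(match) = 1 - 0.108768 = 0.891232

P ≈ 0.8912 ≈ 89.12%


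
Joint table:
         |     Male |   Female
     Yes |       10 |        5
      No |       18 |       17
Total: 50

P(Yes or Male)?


P(Yes∨Male) = P(Yes) + P(Male) - P(Yes∧Male)
= (15 + 28 - 10)/50 = 33/50

P = 33/50 ≈ 66.00%


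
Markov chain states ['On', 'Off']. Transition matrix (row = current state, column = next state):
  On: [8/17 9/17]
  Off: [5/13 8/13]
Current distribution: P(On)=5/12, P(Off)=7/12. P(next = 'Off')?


P(next=Off) = Σᵢ P(now=i)×P(i→Off)
= 5/12×9/17 + 7/12×8/13
= 15/68 + 14/39 = 1537/2652

P = 1537/2652 ≈ 0.5796


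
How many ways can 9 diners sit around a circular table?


Circular arrangements of 9 distinct objects: fix one position to break rotational symmetry.
(n-1)! = 8! = 40320

40320


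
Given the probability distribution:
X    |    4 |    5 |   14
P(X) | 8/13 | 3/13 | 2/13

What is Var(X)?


E[X] = 75/13
E[X²] = 595/13
Var(X) = E[X²] - (E[X])² = 595/13 - 5625/169 = 2110/169

Var(X) = 2110/169 ≈ 12.4852


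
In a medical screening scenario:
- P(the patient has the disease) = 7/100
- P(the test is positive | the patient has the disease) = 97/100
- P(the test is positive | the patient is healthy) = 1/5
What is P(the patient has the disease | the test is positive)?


Using Bayes' theorem:
P(A|B) = P(B|A)·P(A) / P(B)

P(the test is positive) = 97/100 × 7/100 + 1/5 × 93/100
= 679/10000 + 93/500 = 2539/10000

P(the patient has the disease|the test is positive) = (679/10000) / (2539/10000) = 679/2539

P(the patient has the disease|the test is positive) = 679/2539 ≈ 26.74%


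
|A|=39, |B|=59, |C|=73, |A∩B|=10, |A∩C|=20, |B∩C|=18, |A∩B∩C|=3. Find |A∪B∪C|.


|A∪B∪C| = 39+59+73-10-20-18+3 = 126

|A∪B∪C| = 126


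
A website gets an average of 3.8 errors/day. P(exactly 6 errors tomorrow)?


Poisson(λ=3.8): P(X=6) = e^(-λ)×λ^k/k!
= e^(-3.8) × 3.8^6 / 6!
≈ 0.02237077186 × 3010.936384 / 720 ≈ 0.093551

P(X=6) ≈ 0.093551 ≈ 9.36%


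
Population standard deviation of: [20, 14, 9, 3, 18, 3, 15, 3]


Mean = 85/8
  (20-85/8)²=5625/64
  (14-85/8)²=729/64
  (9-85/8)²=169/64
  (3-85/8)²=3721/64
  (18-85/8)²=3481/64
  (3-85/8)²=3721/64
  (15-85/8)²=1225/64
  (3-85/8)²=3721/64
Σ(x-μ)² = 2799/8
σ² = (2799/8)/8 = 2799/64

σ = √(2799/64) ≈ 6.6132


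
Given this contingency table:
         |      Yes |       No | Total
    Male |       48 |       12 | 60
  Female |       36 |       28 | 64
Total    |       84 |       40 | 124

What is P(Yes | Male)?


P(Yes | Male) = 48/(48+12) = 48/60 = 4/5

P(Yes|Male) = 4/5 ≈ 80.00%


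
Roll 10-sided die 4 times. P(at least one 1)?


P(no 1)^4 = (9/10)^4 = 6561/10000
P(≥1) = 1 - 6561/10000 = 3439/10000

P = 3439/10000 ≈ 34.39%


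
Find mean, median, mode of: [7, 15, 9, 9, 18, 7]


Sorted: [7, 7, 9, 9, 15, 18]
Mean = 65/6
Median = 9
Freq: {7: 2, 15: 1, 9: 2, 18: 1}
Mode: [7, 9]

Mean=65/6, Median=9, Mode=[7, 9]


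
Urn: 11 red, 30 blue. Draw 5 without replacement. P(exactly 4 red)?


Hypergeometric: C(11,4)×C(30,1)/C(41,5)
= 330×30/749398 = 4950/374699

P(X=4) = 4950/374699 ≈ 1.32%


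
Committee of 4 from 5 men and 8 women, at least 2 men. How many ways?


Count by #men:
  2M,2W: C(5,2)×C(8,2)=280
  3M,1W: C(5,3)×C(8,1)=80
  4M,0W: C(5,4)×C(8,0)=5
Total = 365

365


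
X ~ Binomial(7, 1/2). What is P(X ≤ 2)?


P(X ≤ 2) = Σ P(X=i) for i=0..2
P(X=0) = 1/128
P(X=1) = 7/128
P(X=2) = 21/128
Sum = 29/128

P(X ≤ 2) = 29/128 ≈ 22.66%


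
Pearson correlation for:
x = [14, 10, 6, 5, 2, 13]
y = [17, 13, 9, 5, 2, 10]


n=6, Σx=50, Σy=56, Σxy=581, Σx²=530, Σy²=668
r = (6×581 - 50×56)/√((6×530 - 50²)(6×668 - 56²))
= 686/√(680×872) = 686/√592960 ≈ 686/770.0390 ≈ 0.8909

r ≈ 0.8909


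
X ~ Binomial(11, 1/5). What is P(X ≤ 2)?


P(X ≤ 2) = Σ P(X=i) for i=0..2
P(X=0) = 4194304/48828125
P(X=1) = 11534336/48828125
P(X=2) = 2883584/9765625
Sum = 6029312/9765625

P(X ≤ 2) = 6029312/9765625 ≈ 61.74%


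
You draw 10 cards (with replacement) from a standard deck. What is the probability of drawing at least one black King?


P(not a black King) = 50/52 = 25/26
P(none in 10 draws) = (25/26)^10 = 95367431640625/141167095653376
P(≥1 black King) = 1 - 95367431640625/141167095653376 = 45799664012751/141167095653376

P = 45799664012751/141167095653376 ≈ 32.44%


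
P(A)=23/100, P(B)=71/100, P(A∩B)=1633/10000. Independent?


P(A)×P(B) = 1633/10000
P(A∩B) = 1633/10000
Equal ✓ → Independent

Yes, independent


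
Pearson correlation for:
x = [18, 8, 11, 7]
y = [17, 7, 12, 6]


n=4, Σx=44, Σy=42, Σxy=536, Σx²=558, Σy²=518
r = (4×536 - 44×42)/√((4×558 - 44²)(4×518 - 42²))
= 296/√(296×308) = 296/√91168 ≈ 296/301.9404 ≈ 0.9803

r ≈ 0.9803


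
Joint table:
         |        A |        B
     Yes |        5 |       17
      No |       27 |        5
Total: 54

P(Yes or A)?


P(Yes∨A) = P(Yes) + P(A) - P(Yes∧A)
= (22 + 32 - 5)/54 = 49/54

P = 49/54 ≈ 90.74%


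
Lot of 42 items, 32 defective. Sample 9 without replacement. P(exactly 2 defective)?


Hypergeometric: C(32,2)×C(10,7)/C(42,9)
= 496×120/445891810 = 5952/44589181

P(X=2) = 5952/44589181 ≈ 0.01%


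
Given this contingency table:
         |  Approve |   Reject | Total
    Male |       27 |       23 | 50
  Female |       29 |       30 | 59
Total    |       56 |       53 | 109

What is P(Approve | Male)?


P(Approve | Male) = 27/(27+23) = 27/50

P(Approve|Male) = 27/50 ≈ 54.00%


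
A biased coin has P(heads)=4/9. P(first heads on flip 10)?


Geometric: P(X=10) = (1-p)^(k-1)×p = (5/9)^9×4/9 = 7812500/3486784401

P(X=10) = 7812500/3486784401 ≈ 0.22%


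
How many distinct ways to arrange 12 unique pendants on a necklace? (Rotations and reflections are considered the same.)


Free circular arrangements: rotations and reflections both identified.
(n-1)!/2 = 11!/2 = 39916800/2 = 19958400

19958400


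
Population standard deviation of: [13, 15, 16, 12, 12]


Mean = 68/5
  (13-68/5)²=9/25
  (15-68/5)²=49/25
  (16-68/5)²=144/25
  (12-68/5)²=64/25
  (12-68/5)²=64/25
Σ(x-μ)² = 66/5
σ² = (66/5)/5 = 66/25

σ = √(66/25) ≈ 1.6248


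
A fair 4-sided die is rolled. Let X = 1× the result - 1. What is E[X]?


E[die] = (1+4)/2 = 5/2
E[X] = 1×5/2 - 1 = 3/2

E[X] = 3/2


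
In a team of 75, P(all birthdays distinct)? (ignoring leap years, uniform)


P(all different) = Π(365-i)/365 for i=0..74
= (365/365)×(364/365)×...×(291/365)
= 0.000280

P ≈ 0.0003 ≈ 0.03%


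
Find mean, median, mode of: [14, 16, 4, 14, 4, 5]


Sorted: [4, 4, 5, 14, 14, 16]
Mean = 57/6 = 19/2
Median = 19/2
Freq: {14: 2, 16: 1, 4: 2, 5: 1}
Mode: [4, 14]

Mean=19/2, Median=19/2, Mode=[4, 14]


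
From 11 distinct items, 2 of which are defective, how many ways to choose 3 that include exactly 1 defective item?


Choose 1 of the 2 defective items and 2 of the other 9 items:
C(2,1)×C(9,2) = 2×36 = 72

72


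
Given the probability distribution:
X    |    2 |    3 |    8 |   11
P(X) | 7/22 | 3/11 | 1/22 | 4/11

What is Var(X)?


E[X] = 64/11
E[X²] = 557/11
Var(X) = E[X²] - (E[X])² = 557/11 - 4096/121 = 2031/121

Var(X) = 2031/121 ≈ 16.7851


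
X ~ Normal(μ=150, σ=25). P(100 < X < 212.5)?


z₁=(100-150)/25=-2.0, z₂=(212.5-150)/25=2.5
P = Φ(2.5) - Φ(-2.0) = 0.993790 - 0.022750 = 0.971040 ≈ 0.9710

P(100 < X < 212.5) ≈ 0.9710


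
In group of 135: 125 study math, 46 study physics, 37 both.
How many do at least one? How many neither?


|A∪B| = 125+46-37 = 134
Neither = 135-134 = 1

At least one: 134; Neither: 1


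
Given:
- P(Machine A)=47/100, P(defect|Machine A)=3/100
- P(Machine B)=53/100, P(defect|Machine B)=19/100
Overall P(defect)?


P(B) = Σ P(B|Aᵢ)×P(Aᵢ)
  3/100×47/100 = 141/10000
  19/100×53/100 = 1007/10000
Sum = 287/2500

P(defect) = 287/2500 ≈ 11.48%


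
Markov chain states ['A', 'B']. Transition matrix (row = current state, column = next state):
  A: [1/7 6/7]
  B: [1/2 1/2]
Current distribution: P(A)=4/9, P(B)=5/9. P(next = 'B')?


P(next=B) = Σᵢ P(now=i)×P(i→B)
= 4/9×6/7 + 5/9×1/2
= 8/21 + 5/18 = 83/126

P = 83/126 ≈ 0.6587


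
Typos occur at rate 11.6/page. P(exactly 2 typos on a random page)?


Poisson(λ=11.6): P(X=2) = e^(-λ)×λ^k/k!
= e^(-11.6) × 11.6^2 / 2!
≈ 9.166087736e-06 × 134.56 / 2 ≈ 0.000617

P(X=2) ≈ 0.000617 ≈ 0.06%


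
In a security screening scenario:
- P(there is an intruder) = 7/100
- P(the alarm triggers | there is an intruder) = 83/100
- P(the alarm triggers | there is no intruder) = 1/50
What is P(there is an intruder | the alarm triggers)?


Using Bayes' theorem:
P(A|B) = P(B|A)·P(A) / P(B)

P(the alarm triggers) = 83/100 × 7/100 + 1/50 × 93/100
= 581/10000 + 93/5000 = 767/10000

P(there is an intruder|the alarm triggers) = (581/10000) / (767/10000) = 581/767

P(there is an intruder|the alarm triggers) = 581/767 ≈ 75.75%


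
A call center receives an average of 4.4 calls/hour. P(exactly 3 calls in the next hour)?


Poisson(λ=4.4): P(X=3) = e^(-λ)×λ^k/k!
= e^(-4.4) × 4.4^3 / 3!
≈ 0.0122773399 × 85.184 / 6 ≈ 0.174305

P(X=3) ≈ 0.174305 ≈ 17.43%


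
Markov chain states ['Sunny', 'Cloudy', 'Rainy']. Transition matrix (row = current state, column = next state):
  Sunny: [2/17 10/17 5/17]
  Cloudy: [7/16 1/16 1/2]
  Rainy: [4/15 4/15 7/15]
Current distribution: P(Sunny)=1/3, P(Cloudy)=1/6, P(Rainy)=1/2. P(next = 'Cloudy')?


P(next=Cloudy) = Σᵢ P(now=i)×P(i→Cloudy)
= 1/3×10/17 + 1/6×1/16 + 1/2×4/15
= 10/51 + 1/96 + 2/15 = 2773/8160

P = 2773/8160 ≈ 0.3398


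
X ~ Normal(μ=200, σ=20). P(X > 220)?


z = (220-200)/20 = 1.0
P(X > 220) = 1 - P(Z ≤ 1.0) = 1 - 0.8413 = 0.1587

P(X > 220) ≈ 0.1587


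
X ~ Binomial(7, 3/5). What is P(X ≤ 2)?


P(X ≤ 2) = Σ P(X=i) for i=0..2
P(X=0) = 128/78125
P(X=1) = 1344/78125
P(X=2) = 6048/78125
Sum = 1504/15625

P(X ≤ 2) = 1504/15625 ≈ 9.63%


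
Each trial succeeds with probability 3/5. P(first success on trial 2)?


Geometric: P(X=2) = (1-p)^(k-1)×p = (2/5)^1×3/5 = 6/25

P(X=2) = 6/25 ≈ 24.00%


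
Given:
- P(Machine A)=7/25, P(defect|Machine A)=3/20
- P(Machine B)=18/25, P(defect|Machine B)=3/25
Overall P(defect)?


P(B) = Σ P(B|Aᵢ)×P(Aᵢ)
  3/20×7/25 = 21/500
  3/25×18/25 = 54/625
Sum = 321/2500

P(defect) = 321/2500 ≈ 12.84%


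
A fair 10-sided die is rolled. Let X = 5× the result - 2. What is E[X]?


E[die] = (1+10)/2 = 11/2
E[X] = 5×11/2 - 2 = 51/2

E[X] = 51/2


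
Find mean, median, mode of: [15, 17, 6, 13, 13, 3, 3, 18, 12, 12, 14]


Sorted: [3, 3, 6, 12, 12, 13, 13, 14, 15, 17, 18]
Mean = 126/11
Median = 13
Freq: {15: 1, 17: 1, 6: 1, 13: 2, 3: 2, 18: 1, 12: 2, 14: 1}
Mode: [3, 12, 13]

Mean=126/11, Median=13, Mode=[3, 12, 13]


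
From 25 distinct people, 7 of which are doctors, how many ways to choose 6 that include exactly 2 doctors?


Choose 2 of the 7 doctors and 4 of the other 18 people:
C(7,2)×C(18,4) = 21×3060 = 64260

64260


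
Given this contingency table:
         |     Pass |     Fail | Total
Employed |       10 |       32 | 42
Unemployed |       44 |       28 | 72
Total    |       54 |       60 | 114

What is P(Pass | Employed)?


P(Pass | Employed) = 10/(10+32) = 10/42 = 5/21

P(Pass|Employed) = 5/21 ≈ 23.81%


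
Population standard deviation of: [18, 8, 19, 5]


Mean = 50/4 = 25/2
  (18-25/2)²=121/4
  (8-25/2)²=81/4
  (19-25/2)²=169/4
  (5-25/2)²=225/4
Σ(x-μ)² = 149
σ² = 149/4

σ = √(149/4) ≈ 6.1033


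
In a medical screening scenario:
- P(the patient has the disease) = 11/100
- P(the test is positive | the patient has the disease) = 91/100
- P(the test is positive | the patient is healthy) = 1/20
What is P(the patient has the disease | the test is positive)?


Using Bayes' theorem:
P(A|B) = P(B|A)·P(A) / P(B)

P(the test is positive) = 91/100 × 11/100 + 1/20 × 89/100
= 1001/10000 + 89/2000 = 723/5000

P(the patient has the disease|the test is positive) = (1001/10000) / (723/5000) = 1001/1446

P(the patient has the disease|the test is positive) = 1001/1446 ≈ 69.23%


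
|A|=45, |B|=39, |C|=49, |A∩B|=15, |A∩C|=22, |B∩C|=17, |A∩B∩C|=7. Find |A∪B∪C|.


|A∪B∪C| = 45+39+49-15-22-17+7 = 86

|A∪B∪C| = 86


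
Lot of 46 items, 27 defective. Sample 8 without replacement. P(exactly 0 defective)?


Hypergeometric: C(27,0)×C(19,8)/C(46,8)
= 1×75582/260932815 = 646/2230195

P(X=0) = 646/2230195 ≈ 0.03%


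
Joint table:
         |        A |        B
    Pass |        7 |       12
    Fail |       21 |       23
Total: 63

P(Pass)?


P(Pass) = (7+12)/63 = 19/63

P(Pass) = 19/63 ≈ 30.16%


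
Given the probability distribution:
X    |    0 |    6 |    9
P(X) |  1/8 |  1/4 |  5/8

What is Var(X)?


E[X] = 57/8
E[X²] = 477/8
Var(X) = E[X²] - (E[X])² = 477/8 - 3249/64 = 567/64

Var(X) = 567/64 ≈ 8.8594


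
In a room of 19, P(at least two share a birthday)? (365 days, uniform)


P(all different) = Π(365-i)/365 for i=0..18
= 0.620881
P(match) = 1 - 0.620881 = 0.379119

P ≈ 0.3791 ≈ 37.91%


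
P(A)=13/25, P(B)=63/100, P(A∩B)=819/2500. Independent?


P(A)×P(B) = 819/2500
P(A∩B) = 819/2500
Equal ✓ → Independent

Yes, independent


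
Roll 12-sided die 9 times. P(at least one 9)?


P(no 9)^9 = (11/12)^9 = 2357947691/5159780352
P(≥1) = 1 - 2357947691/5159780352 = 2801832661/5159780352

P = 2801832661/5159780352 ≈ 54.30%


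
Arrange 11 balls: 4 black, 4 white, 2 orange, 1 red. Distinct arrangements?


11!/(4!×4!×2!×1!) = 34650

34650


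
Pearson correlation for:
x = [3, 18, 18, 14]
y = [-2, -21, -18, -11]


n=4, Σx=53, Σy=-52, Σxy=-862, Σx²=853, Σy²=890
r = (4×(-862) - 53×(-52))/√((4×853 - 53²)(4×890 - (-52)²))
= -692/√(603×856) = -692/√516168 ≈ -692/718.4483 ≈ -0.9632

r ≈ -0.9632


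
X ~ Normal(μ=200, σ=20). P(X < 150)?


z = (150-200)/20 = -2.5
P(Z < -2.5) = 0.0062

P(X < 150) ≈ 0.0062


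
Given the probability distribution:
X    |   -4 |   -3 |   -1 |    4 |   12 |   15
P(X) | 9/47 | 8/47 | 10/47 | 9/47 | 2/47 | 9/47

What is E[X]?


E[X] = Σ x·P(X=x)
= (-4)×(9/47) + (-3)×(8/47) + (-1)×(10/47) + (4)×(9/47) + (12)×(2/47) + (15)×(9/47)
= 125/47

E[X] = 125/47


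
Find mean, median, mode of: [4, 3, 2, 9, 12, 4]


Sorted: [2, 3, 4, 4, 9, 12]
Mean = 34/6 = 17/3
Median = 4
Freq: {4: 2, 3: 1, 2: 1, 9: 1, 12: 1}
Mode: [4]

Mean=17/3, Median=4, Mode=4


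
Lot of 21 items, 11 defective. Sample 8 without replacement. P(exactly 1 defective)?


Hypergeometric: C(11,1)×C(10,7)/C(21,8)
= 11×120/203490 = 44/6783

P(X=1) = 44/6783 ≈ 0.65%


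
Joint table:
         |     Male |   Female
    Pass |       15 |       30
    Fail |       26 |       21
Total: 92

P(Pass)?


P(Pass) = (15+30)/92 = 45/92

P(Pass) = 45/92 ≈ 48.91%


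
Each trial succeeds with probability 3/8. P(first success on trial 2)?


Geometric: P(X=2) = (1-p)^(k-1)×p = (5/8)^1×3/8 = 15/64

P(X=2) = 15/64 ≈ 23.44%


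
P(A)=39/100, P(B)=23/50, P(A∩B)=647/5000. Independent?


P(A)×P(B) = 897/5000
P(A∩B) = 647/5000
Not equal → NOT independent

No, not independent


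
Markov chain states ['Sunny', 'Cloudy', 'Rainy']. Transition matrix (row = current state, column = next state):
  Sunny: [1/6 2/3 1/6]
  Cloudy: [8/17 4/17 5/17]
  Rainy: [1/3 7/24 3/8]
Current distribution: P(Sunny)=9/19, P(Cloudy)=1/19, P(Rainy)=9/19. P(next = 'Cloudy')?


P(next=Cloudy) = Σᵢ P(now=i)×P(i→Cloudy)
= 9/19×2/3 + 1/19×4/17 + 9/19×7/24
= 6/19 + 4/323 + 21/152 = 1205/2584

P = 1205/2584 ≈ 0.4663


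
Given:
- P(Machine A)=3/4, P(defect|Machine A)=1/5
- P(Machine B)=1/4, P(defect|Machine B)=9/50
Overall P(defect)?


P(B) = Σ P(B|Aᵢ)×P(Aᵢ)
  1/5×3/4 = 3/20
  9/50×1/4 = 9/200
Sum = 39/200

P(defect) = 39/200 ≈ 19.50%


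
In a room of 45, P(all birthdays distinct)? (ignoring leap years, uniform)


P(all different) = Π(365-i)/365 for i=0..44
= (365/365)×(364/365)×...×(321/365)
= 0.059024

P ≈ 0.0590 ≈ 5.90%


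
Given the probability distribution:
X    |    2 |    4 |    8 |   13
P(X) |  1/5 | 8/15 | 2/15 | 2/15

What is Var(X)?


E[X] = 16/3
E[X²] = 202/5
Var(X) = E[X²] - (E[X])² = 202/5 - 256/9 = 538/45

Var(X) = 538/45 ≈ 11.9556


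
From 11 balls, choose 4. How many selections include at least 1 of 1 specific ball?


Complement: C(11,4) - C(10,4) = 330 - 210 = 120

120


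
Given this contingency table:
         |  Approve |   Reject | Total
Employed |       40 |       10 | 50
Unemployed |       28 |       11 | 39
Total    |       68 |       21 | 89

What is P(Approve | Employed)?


P(Approve | Employed) = 40/(40+10) = 40/50 = 4/5

P(Approve|Employed) = 4/5 ≈ 80.00%


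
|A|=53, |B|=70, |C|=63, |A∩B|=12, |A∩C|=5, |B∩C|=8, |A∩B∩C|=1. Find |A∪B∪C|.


|A∪B∪C| = 53+70+63-12-5-8+1 = 162

|A∪B∪C| = 162


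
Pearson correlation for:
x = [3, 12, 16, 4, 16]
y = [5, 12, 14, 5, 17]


n=5, Σx=51, Σy=53, Σxy=675, Σx²=681, Σy²=679
r = (5×675 - 51×53)/√((5×681 - 51²)(5×679 - 53²))
= 672/√(804×586) = 672/√471144 ≈ 672/686.3993 ≈ 0.9790

r ≈ 0.9790


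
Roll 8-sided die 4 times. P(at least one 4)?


P(no 4)^4 = (7/8)^4 = 2401/4096
P(≥1) = 1 - 2401/4096 = 1695/4096

P = 1695/4096 ≈ 41.38%


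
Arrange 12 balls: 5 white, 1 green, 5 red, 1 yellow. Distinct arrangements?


12!/(5!×1!×5!×1!) = 33264

33264


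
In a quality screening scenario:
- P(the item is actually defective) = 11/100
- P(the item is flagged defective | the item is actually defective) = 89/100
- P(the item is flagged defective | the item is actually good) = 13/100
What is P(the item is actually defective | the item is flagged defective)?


Using Bayes' theorem:
P(A|B) = P(B|A)·P(A) / P(B)

P(the item is flagged defective) = 89/100 × 11/100 + 13/100 × 89/100
= 979/10000 + 1157/10000 = 267/1250

P(the item is actually defective|the item is flagged defective) = (979/10000) / (267/1250) = 11/24

P(the item is actually defective|the item is flagged defective) = 11/24 ≈ 45.83%


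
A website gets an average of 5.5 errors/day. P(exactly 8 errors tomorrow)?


Poisson(λ=5.5): P(X=8) = e^(-λ)×λ^k/k!
= e^(-5.5) × 5.5^8 / 8!
≈ 0.004086771438 × 837339.378906 / 40320 ≈ 0.084871

P(X=8) ≈ 0.084871 ≈ 8.49%


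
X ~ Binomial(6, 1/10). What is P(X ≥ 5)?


P(X ≥ 5) = Σ P(X=i) for i=5..6
P(X=5) = 27/500000
P(X=6) = 1/1000000
Sum = 11/200000

P(X ≥ 5) = 11/200000 ≈ 0.01%


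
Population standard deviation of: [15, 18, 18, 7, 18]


Mean = 76/5
  (15-76/5)²=1/25
  (18-76/5)²=196/25
  (18-76/5)²=196/25
  (7-76/5)²=1681/25
  (18-76/5)²=196/25
Σ(x-μ)² = 454/5
σ² = (454/5)/5 = 454/25

σ = √(454/25) ≈ 4.2615


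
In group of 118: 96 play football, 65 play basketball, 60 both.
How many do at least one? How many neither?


|A∪B| = 96+65-60 = 101
Neither = 118-101 = 17

At least one: 101; Neither: 17


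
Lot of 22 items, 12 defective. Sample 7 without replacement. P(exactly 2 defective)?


Hypergeometric: C(12,2)×C(10,5)/C(22,7)
= 66×252/170544 = 63/646

P(X=2) = 63/646 ≈ 9.75%


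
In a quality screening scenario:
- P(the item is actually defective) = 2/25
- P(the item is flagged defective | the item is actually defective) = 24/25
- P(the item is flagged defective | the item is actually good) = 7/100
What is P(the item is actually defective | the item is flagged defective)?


Using Bayes' theorem:
P(A|B) = P(B|A)·P(A) / P(B)

P(the item is flagged defective) = 24/25 × 2/25 + 7/100 × 23/25
= 48/625 + 161/2500 = 353/2500

P(the item is actually defective|the item is flagged defective) = (48/625) / (353/2500) = 192/353

P(the item is actually defective|the item is flagged defective) = 192/353 ≈ 54.39%


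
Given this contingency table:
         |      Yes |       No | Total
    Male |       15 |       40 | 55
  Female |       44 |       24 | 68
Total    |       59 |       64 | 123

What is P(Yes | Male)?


P(Yes | Male) = 15/(15+40) = 15/55 = 3/11

P(Yes|Male) = 3/11 ≈ 27.27%


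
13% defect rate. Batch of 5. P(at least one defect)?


P(all good) = (87/100)^5 = 4984209207/10000000000
P(≥1 defect) = 5015790793/10000000000

P = 5015790793/10000000000 ≈ 50.16%


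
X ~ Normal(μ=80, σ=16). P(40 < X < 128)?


z₁=(40-80)/16=-2.5, z₂=(128-80)/16=3.0
P = Φ(3.0) - Φ(-2.5) = 0.998650 - 0.006210 = 0.992440 ≈ 0.9924

P(40 < X < 128) ≈ 0.9924


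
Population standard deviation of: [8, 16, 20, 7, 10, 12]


Mean = 73/6
  (8-73/6)²=625/36
  (16-73/6)²=529/36
  (20-73/6)²=2209/36
  (7-73/6)²=961/36
  (10-73/6)²=169/36
  (12-73/6)²=1/36
Σ(x-μ)² = 749/6
σ² = (749/6)/6 = 749/36

σ = √(749/36) ≈ 4.5613


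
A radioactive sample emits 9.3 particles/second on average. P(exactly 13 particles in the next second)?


Poisson(λ=9.3): P(X=13) = e^(-λ)×λ^k/k!
= e^(-9.3) × 9.3^13 / 13!
≈ 9.142423148e-05 × 3.89294556656e+12 / 6227020800 ≈ 0.057156

P(X=13) ≈ 0.057156 ≈ 5.72%


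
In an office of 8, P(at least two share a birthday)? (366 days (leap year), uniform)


P(all different) = Π(366-i)/366 for i=0..7
= 0.925861
P(match) = 1 - 0.925861 = 0.074139

P ≈ 0.0741 ≈ 7.41%


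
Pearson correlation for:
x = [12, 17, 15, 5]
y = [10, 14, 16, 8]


n=4, Σx=49, Σy=48, Σxy=638, Σx²=683, Σy²=616
r = (4×638 - 49×48)/√((4×683 - 49²)(4×616 - 48²))
= 200/√(331×160) = 200/√52960 ≈ 200/230.1304 ≈ 0.8691

r ≈ 0.8691


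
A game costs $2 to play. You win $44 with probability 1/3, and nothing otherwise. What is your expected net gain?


E[gain] = (44-2)×1/3 + (-2)×2/3
= 14 - 4/3 = 38/3

Expected net gain = $38/3 ≈ $12.67


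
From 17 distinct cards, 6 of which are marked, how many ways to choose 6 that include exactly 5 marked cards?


Choose 5 of the 6 marked cards and 1 of the other 11 cards:
C(6,5)×C(11,1) = 6×11 = 66

66


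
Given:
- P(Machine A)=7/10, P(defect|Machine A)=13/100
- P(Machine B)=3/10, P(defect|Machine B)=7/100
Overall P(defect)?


P(B) = Σ P(B|Aᵢ)×P(Aᵢ)
  13/100×7/10 = 91/1000
  7/100×3/10 = 21/1000
Sum = 14/125

P(defect) = 14/125 ≈ 11.20%


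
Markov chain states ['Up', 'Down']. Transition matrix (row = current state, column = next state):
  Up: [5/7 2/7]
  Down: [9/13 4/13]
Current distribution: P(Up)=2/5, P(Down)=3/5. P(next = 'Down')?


P(next=Down) = Σᵢ P(now=i)×P(i→Down)
= 2/5×2/7 + 3/5×4/13
= 4/35 + 12/65 = 136/455

P = 136/455 ≈ 0.2989


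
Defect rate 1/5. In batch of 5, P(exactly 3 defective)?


Binomial: P(X=3) = C(5,3)×p^3×(1-p)^2
= 10 × 1/125 × 16/25 = 32/625

P(X=3) = 32/625 ≈ 5.12%


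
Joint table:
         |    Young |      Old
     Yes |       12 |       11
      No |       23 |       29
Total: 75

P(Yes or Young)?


P(Yes∨Young) = P(Yes) + P(Young) - P(Yes∧Young)
= (23 + 35 - 12)/75 = 46/75

P = 46/75 ≈ 61.33%
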